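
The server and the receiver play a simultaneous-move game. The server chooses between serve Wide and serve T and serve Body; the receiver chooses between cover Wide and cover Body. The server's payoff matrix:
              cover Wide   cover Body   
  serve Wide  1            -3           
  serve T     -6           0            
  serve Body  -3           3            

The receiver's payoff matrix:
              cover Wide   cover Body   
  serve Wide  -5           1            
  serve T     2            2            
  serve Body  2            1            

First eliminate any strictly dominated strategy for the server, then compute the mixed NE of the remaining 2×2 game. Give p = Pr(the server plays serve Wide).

p = 1/7

The server's strategy serve T is strictly dominated by serve Body: -3 > -6 and 3 > 0. Eliminate serve T.
The receiver's indifference between cover Wide and cover Body determines the server's mixing probability p:
  the receiver's payoff to cover Wide: p·(-5) + (1−p)·2 = -7p + 2
  the receiver's payoff to cover Body: p·1 + (1−p)·1 = 1
  -7p + 2 = 1  ⇒  -7p = -1  ⇒  p = 1/7.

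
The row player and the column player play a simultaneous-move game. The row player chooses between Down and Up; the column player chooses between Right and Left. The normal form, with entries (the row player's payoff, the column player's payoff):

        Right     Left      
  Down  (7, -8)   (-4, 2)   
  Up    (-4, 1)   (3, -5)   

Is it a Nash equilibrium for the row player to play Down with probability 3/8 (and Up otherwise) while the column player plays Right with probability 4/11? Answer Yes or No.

Given the column player's mix q = 4/11, the row player's payoff from Down is 0 but from Up is 5/11. The row player strictly prefers Up, so the row player would not mix.
So the proposed profile is not a Nash equilibrium.

No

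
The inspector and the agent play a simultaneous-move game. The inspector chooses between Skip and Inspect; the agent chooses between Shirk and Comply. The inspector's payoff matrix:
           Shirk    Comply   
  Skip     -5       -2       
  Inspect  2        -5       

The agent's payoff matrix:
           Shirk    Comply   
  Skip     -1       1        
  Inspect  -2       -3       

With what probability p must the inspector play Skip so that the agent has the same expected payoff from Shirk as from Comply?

p = 1/3

The inspector's mix must leave the agent indifferent between Shirk and Comply.
  the agent's expected payoff from Shirk: p·(-1) + (1−p)·(-2) = p - 2
  the agent's expected payoff from Comply: p·1 + (1−p)·(-3) = 4p - 3
  p - 2 = 4p - 3  ⇒  -3p = -1  ⇒  p = 1/3.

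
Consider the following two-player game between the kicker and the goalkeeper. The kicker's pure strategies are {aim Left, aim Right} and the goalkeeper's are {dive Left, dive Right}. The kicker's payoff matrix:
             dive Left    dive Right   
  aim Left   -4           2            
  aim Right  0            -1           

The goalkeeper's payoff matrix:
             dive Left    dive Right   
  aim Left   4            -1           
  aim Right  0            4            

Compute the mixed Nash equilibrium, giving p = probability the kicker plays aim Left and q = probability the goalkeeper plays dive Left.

p = 4/9, q = 3/7

In a mixed equilibrium the goalkeeper is indifferent between dive Left and dive Right; this condition fixes p.
  the goalkeeper's payoff to dive Left: p·4 + (1−p)·0 = 4p
  the goalkeeper's payoff to dive Right: p·(-1) + (1−p)·4 = -5p + 4
  4p = -5p + 4  ⇒  9p = 4  ⇒  p = 4/9.
The kicker's indifference between aim Left and aim Right determines the goalkeeper's mixing probability q:
  the kicker's expected payoff from aim Left: q·(-4) + (1−q)·2 = -6q + 2
  the kicker's expected payoff from aim Right: q·0 + (1−q)·(-1) = q - 1
  -6q + 2 = q - 1  ⇒  -7q = -3  ⇒  q = 3/7.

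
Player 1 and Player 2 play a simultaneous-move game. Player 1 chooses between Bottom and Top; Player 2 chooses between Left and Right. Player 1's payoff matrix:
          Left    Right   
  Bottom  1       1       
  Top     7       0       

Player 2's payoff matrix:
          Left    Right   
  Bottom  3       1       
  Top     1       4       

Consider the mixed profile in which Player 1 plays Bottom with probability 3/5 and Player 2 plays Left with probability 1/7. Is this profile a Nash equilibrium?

Check Player 2's indifference given Player 1's mix p = 3/5:
  payoff from Left = 11/5; payoff from Right = 11/5 — equal.
Check Player 1's indifference given Player 2's mix q = 1/7:
  payoff from Bottom = 1; payoff from Top = 1 — equal.
Both players are indifferent, so neither can profitably deviate.

Yes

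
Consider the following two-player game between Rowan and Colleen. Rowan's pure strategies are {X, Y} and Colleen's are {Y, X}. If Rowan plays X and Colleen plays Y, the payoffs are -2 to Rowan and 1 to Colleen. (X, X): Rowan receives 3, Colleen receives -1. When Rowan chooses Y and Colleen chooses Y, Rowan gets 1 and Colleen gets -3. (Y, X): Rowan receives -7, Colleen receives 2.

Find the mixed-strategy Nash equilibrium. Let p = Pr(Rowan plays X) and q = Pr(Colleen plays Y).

Set Colleen's expected payoff from Y equal to that from X:
  Colleen's expected payoff from Y: p·1 + (1−p)·(-3) = 4p - 3
  Colleen's expected payoff from X: p·(-1) + (1−p)·2 = -3p + 2
  4p - 3 = -3p + 2  ⇒  7p = 5  ⇒  p = 5/7.
Rowan's indifference between X and Y determines Colleen's mixing probability q:
  Rowan's expected payoff from X: q·(-2) + (1−q)·3 = -5q + 3
  Rowan's expected payoff from Y: q·1 + (1−q)·(-7) = 8q - 7
  -5q + 3 = 8q - 7  ⇒  -13q = -10  ⇒  q = 10/13.

p = 5/7, q = 10/13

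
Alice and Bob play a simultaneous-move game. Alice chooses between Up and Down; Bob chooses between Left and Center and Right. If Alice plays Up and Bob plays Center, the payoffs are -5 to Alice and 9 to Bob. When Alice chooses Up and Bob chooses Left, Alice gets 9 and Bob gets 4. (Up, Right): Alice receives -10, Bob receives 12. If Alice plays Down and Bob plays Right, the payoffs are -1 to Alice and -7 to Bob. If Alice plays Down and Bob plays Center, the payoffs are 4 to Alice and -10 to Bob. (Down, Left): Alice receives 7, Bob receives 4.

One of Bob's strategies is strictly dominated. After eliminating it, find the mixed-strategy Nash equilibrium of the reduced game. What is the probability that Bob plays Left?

Bob's strategy Center is strictly dominated by Right: 12 > 9 and -7 > -10. Eliminate Center.
Set Alice's expected payoff from Up equal to that from Down:
  Alice's payoff to Up: q·9 + (1−q)·(-10) = 19q - 10
  Alice's payoff to Down: q·7 + (1−q)·(-1) = 8q - 1
  19q - 10 = 8q - 1  ⇒  11q = 9  ⇒  q = 9/11.

q = 9/11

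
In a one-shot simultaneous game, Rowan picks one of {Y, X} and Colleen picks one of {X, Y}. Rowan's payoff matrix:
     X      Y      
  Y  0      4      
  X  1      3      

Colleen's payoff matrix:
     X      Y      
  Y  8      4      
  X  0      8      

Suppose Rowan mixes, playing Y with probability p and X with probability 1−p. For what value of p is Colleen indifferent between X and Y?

In a mixed equilibrium Colleen is indifferent between X and Y; this condition fixes p.
  Colleen's payoff from X: p·8 + (1−p)·0 = 8p
  Colleen's payoff from Y: p·4 + (1−p)·8 = -4p + 8
  8p = -4p + 8  ⇒  12p = 8  ⇒  p = 2/3.

p = 2/3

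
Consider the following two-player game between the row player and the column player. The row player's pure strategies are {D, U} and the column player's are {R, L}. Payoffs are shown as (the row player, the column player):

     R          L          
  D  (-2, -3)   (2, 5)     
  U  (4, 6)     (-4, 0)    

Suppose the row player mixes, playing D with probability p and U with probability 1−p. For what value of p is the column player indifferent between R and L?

p = 3/7

In a mixed equilibrium the column player is indifferent between R and L; this condition fixes p.
  the column player's expected payoff from R: p·(-3) + (1−p)·6 = -9p + 6
  the column player's expected payoff from L: p·5 + (1−p)·0 = 5p
  -9p + 6 = 5p  ⇒  -14p = -6  ⇒  p = 3/7.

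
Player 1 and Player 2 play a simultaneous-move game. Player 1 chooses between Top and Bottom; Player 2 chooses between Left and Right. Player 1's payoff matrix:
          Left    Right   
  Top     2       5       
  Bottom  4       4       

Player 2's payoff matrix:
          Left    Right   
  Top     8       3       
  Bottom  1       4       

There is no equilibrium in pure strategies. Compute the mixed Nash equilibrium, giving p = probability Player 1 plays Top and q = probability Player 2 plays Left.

p = 3/8, q = 1/3

Player 1's mix must leave Player 2 indifferent between Left and Right.
  Player 2's payoff from Left: p·8 + (1−p)·1 = 7p + 1
  Player 2's payoff from Right: p·3 + (1−p)·4 = -p + 4
  7p + 1 = -p + 4  ⇒  8p = 3  ⇒  p = 3/8.
In a mixed equilibrium Player 1 is indifferent between Top and Bottom; this condition fixes q.
  Player 1's payoff to Top: q·2 + (1−q)·5 = -3q + 5
  Player 1's payoff to Bottom: q·4 + (1−q)·4 = 4
  -3q + 5 = 4  ⇒  -3q = -1  ⇒  q = 1/3.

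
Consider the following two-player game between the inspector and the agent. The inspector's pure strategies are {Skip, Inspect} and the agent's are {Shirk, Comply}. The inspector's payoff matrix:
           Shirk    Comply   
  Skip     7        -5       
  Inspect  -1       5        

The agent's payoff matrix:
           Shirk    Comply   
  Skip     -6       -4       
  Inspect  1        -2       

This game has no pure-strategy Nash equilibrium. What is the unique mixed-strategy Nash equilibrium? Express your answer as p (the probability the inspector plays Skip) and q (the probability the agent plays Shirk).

p = 3/5, q = 5/9

Set the agent's expected payoff from Shirk equal to that from Comply:
  the agent's payoff from Shirk: p·(-6) + (1−p)·1 = -7p + 1
  the agent's payoff from Comply: p·(-4) + (1−p)·(-2) = -2p - 2
  -7p + 1 = -2p - 2  ⇒  -5p = -3  ⇒  p = 3/5.
In a mixed equilibrium the inspector is indifferent between Skip and Inspect; this condition fixes q.
  the inspector's payoff from Skip: q·7 + (1−q)·(-5) = 12q - 5
  the inspector's payoff from Inspect: q·(-1) + (1−q)·5 = -6q + 5
  12q - 5 = -6q + 5  ⇒  18q = 10  ⇒  q = 5/9.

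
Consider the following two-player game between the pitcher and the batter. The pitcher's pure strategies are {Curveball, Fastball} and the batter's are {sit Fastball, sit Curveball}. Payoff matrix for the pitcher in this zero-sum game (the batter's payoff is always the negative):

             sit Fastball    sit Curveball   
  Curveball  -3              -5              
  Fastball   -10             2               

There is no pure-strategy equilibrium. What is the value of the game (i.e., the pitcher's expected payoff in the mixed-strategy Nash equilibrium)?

v = -4

The pitcher's indifference between Curveball and Fastball determines the batter's mixing probability q:
  the pitcher's payoff to Curveball: q·(-3) + (1−q)·(-5) = 2q - 5
  the pitcher's payoff to Fastball: q·(-10) + (1−q)·2 = -12q + 2
  2q - 5 = -12q + 2  ⇒  14q = 7  ⇒  q = 1/2.
The value is the pitcher's expected payoff against this mix (using Curveball): (1/2)·(-3) + (1/2)·(-5) = -4.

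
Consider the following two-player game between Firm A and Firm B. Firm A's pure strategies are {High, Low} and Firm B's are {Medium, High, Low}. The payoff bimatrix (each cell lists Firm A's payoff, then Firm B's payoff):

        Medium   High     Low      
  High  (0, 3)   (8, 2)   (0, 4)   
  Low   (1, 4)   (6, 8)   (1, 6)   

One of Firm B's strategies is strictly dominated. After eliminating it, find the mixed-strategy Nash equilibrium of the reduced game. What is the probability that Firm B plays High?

Firm B's strategy Medium is strictly dominated by Low: 4 > 3 and 6 > 4. Eliminate Medium.
Set Firm A's expected payoff from High equal to that from Low:
  Firm A's payoff to High: q·8 + (1−q)·0 = 8q
  Firm A's payoff to Low: q·6 + (1−q)·1 = 5q + 1
  8q = 5q + 1  ⇒  3q = 1  ⇒  q = 1/3.

q = 1/3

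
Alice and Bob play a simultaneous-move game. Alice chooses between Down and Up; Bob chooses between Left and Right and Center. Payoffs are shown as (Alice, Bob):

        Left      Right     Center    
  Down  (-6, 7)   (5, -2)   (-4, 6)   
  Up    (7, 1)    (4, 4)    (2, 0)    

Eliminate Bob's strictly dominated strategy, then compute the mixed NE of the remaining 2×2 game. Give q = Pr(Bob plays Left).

Bob's strategy Center is strictly dominated by Left: 7 > 6 and 1 > 0. Eliminate Center.
Alice's indifference between Down and Up determines Bob's mixing probability q:
  Alice's payoff from Down: q·(-6) + (1−q)·5 = -11q + 5
  Alice's payoff from Up: q·7 + (1−q)·4 = 3q + 4
  -11q + 5 = 3q + 4  ⇒  -14q = -1  ⇒  q = 1/14.

q = 1/14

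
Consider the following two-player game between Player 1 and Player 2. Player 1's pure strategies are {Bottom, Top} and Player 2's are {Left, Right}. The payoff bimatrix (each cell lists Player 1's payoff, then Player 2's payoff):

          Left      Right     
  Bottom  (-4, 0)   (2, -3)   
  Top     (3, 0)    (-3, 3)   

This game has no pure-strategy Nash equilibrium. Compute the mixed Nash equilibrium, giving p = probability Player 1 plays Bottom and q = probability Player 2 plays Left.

p = 1/2, q = 5/12

Set Player 2's expected payoff from Left equal to that from Right:
  Player 2's payoff to Left: p·0 + (1−p)·0 = 0
  Player 2's payoff to Right: p·(-3) + (1−p)·3 = -6p + 3
  0 = -6p + 3  ⇒  6p = 3  ⇒  p = 1/2.
Set Player 1's expected payoff from Bottom equal to that from Top:
  Player 1's expected payoff from Bottom: q·(-4) + (1−q)·2 = -6q + 2
  Player 1's expected payoff from Top: q·3 + (1−q)·(-3) = 6q - 3
  -6q + 2 = 6q - 3  ⇒  -12q = -5  ⇒  q = 5/12.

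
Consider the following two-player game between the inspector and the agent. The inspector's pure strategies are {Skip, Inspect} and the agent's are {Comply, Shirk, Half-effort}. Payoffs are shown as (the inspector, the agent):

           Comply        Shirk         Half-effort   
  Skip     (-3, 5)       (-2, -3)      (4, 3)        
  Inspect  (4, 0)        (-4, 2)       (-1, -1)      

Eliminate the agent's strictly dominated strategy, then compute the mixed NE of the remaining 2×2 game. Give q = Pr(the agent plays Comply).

q = 2/9

The agent's strategy Half-effort is strictly dominated by Comply: 5 > 3 and 0 > -1. Eliminate Half-effort.
In a mixed equilibrium the inspector is indifferent between Skip and Inspect; this condition fixes q.
  the inspector's payoff to Skip: q·(-3) + (1−q)·(-2) = -q - 2
  the inspector's payoff to Inspect: q·4 + (1−q)·(-4) = 8q - 4
  -q - 2 = 8q - 4  ⇒  -9q = -2  ⇒  q = 2/9.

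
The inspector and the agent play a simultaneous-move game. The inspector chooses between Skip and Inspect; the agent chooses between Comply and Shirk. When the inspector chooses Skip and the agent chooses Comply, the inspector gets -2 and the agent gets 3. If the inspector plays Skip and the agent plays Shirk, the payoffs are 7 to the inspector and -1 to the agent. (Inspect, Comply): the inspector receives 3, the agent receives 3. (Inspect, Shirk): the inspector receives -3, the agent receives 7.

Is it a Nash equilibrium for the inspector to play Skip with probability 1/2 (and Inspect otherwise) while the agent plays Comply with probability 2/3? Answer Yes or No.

Yes

Check the agent's indifference given the inspector's mix p = 1/2:
  payoff from Comply = 3; payoff from Shirk = 3 — equal.
Check the inspector's indifference given the agent's mix q = 2/3:
  payoff from Skip = 1; payoff from Inspect = 1 — equal.
Both players are indifferent, so neither can profitably deviate.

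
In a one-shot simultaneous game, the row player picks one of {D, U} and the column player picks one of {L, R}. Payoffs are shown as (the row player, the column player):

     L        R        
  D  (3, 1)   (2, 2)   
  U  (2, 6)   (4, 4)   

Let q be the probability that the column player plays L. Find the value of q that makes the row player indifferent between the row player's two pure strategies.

In a mixed equilibrium the row player is indifferent between D and U; this condition fixes q.
  the row player's payoff from D: q·3 + (1−q)·2 = q + 2
  the row player's payoff from U: q·2 + (1−q)·4 = -2q + 4
  q + 2 = -2q + 4  ⇒  3q = 2  ⇒  q = 2/3.

q = 2/3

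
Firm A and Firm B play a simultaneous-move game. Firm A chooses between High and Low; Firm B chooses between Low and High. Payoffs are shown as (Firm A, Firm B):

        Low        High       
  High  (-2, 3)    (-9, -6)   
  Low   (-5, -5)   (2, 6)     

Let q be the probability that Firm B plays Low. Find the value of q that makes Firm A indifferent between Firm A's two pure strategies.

Set Firm A's expected payoff from High equal to that from Low:
  Firm A's expected payoff from High: q·(-2) + (1−q)·(-9) = 7q - 9
  Firm A's expected payoff from Low: q·(-5) + (1−q)·2 = -7q + 2
  7q - 9 = -7q + 2  ⇒  14q = 11  ⇒  q = 11/14.

q = 11/14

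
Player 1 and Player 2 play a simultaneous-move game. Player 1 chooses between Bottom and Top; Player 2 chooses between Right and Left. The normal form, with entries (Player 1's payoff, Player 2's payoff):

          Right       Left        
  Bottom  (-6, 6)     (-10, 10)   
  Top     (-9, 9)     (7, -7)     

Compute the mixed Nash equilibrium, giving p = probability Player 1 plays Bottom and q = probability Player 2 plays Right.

p = 4/5, q = 17/20

For Player 2 to be willing to mix, Player 2 must be indifferent between Right and Left, which pins down Player 1's mix.
  Player 2's payoff from Right: p·6 + (1−p)·9 = -3p + 9
  Player 2's payoff from Left: p·10 + (1−p)·(-7) = 17p - 7
  -3p + 9 = 17p - 7  ⇒  -20p = -16  ⇒  p = 4/5.
Set Player 1's expected payoff from Bottom equal to that from Top:
  Player 1's expected payoff from Bottom: q·(-6) + (1−q)·(-10) = 4q - 10
  Player 1's expected payoff from Top: q·(-9) + (1−q)·7 = -16q + 7
  4q - 10 = -16q + 7  ⇒  20q = 17  ⇒  q = 17/20.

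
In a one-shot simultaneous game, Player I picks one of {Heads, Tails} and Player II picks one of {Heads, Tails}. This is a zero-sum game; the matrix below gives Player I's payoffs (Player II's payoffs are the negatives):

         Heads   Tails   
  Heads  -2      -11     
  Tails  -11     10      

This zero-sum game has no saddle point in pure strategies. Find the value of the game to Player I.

v = -47/10

Set Player I's expected payoff from Heads equal to that from Tails:
  Player I's payoff to Heads: q·(-2) + (1−q)·(-11) = 9q - 11
  Player I's payoff to Tails: q·(-11) + (1−q)·10 = -21q + 10
  9q - 11 = -21q + 10  ⇒  30q = 21  ⇒  q = 7/10.
The value is Player I's expected payoff against this mix (using Heads): (7/10)·(-2) + (3/10)·(-11) = -47/10.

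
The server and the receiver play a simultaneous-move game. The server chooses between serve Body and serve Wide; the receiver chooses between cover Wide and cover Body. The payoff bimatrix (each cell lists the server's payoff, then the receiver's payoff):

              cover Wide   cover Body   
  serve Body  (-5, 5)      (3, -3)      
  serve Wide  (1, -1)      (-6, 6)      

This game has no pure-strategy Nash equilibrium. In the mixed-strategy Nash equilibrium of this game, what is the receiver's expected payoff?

9/5

Set the receiver's expected payoff from cover Wide equal to that from cover Body:
  the receiver's payoff from cover Wide: p·5 + (1−p)·(-1) = 6p - 1
  the receiver's payoff from cover Body: p·(-3) + (1−p)·6 = -9p + 6
  6p - 1 = -9p + 6  ⇒  15p = 7  ⇒  p = 7/15.
At equilibrium the receiver is indifferent across columns, so the receiver's payoff equals the payoff from cover Wide: (7/15)·5 + (8/15)·(-1) = 9/5.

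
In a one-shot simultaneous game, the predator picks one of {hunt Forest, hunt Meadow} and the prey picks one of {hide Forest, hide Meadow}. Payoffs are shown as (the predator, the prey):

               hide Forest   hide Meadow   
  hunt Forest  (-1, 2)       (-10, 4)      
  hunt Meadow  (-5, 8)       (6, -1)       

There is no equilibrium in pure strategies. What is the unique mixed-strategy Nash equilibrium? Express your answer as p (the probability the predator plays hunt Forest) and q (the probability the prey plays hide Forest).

p = 9/11, q = 4/5

The predator's mix must leave the prey indifferent between hide Forest and hide Meadow.
  the prey's payoff from hide Forest: p·2 + (1−p)·8 = -6p + 8
  the prey's payoff from hide Meadow: p·4 + (1−p)·(-1) = 5p - 1
  -6p + 8 = 5p - 1  ⇒  -11p = -9  ⇒  p = 9/11.
For the predator to be willing to mix, the predator must be indifferent between hunt Forest and hunt Meadow, which pins down the prey's mix.
  the predator's payoff from hunt Forest: q·(-1) + (1−q)·(-10) = 9q - 10
  the predator's payoff from hunt Meadow: q·(-5) + (1−q)·6 = -11q + 6
  9q - 10 = -11q + 6  ⇒  20q = 16  ⇒  q = 4/5.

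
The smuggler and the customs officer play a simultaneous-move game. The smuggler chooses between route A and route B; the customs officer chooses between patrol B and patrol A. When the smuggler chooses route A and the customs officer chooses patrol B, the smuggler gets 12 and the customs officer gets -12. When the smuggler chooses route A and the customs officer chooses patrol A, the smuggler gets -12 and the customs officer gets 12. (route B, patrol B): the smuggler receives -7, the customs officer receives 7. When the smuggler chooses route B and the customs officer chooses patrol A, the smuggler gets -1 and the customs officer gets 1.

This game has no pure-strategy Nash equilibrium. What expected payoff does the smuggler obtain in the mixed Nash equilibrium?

-16/5

Set the smuggler's expected payoff from route A equal to that from route B:
  the smuggler's expected payoff from route A: q·12 + (1−q)·(-12) = 24q - 12
  the smuggler's expected payoff from route B: q·(-7) + (1−q)·(-1) = -6q - 1
  24q - 12 = -6q - 1  ⇒  30q = 11  ⇒  q = 11/30.
At equilibrium the smuggler is indifferent across rows, so the smuggler's payoff equals the payoff from route A: (11/30)·12 + (19/30)·(-12) = -16/5.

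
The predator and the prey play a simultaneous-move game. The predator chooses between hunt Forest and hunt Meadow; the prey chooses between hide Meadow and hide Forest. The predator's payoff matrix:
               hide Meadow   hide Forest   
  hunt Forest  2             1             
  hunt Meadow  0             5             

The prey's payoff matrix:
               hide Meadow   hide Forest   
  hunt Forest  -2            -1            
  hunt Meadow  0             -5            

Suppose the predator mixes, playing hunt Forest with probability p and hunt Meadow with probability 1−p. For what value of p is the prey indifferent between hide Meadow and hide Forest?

For the prey to be willing to mix, the prey must be indifferent between hide Meadow and hide Forest, which pins down the predator's mix.
  the prey's expected payoff from hide Meadow: p·(-2) + (1−p)·0 = -2p
  the prey's expected payoff from hide Forest: p·(-1) + (1−p)·(-5) = 4p - 5
  -2p = 4p - 5  ⇒  -6p = -5  ⇒  p = 5/6.

p = 5/6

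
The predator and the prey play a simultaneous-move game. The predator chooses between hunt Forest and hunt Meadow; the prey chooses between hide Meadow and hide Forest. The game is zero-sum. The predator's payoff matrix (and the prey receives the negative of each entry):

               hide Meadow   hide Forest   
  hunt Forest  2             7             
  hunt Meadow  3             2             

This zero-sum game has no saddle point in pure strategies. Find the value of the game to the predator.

v = 17/6

For the predator to be willing to mix, the predator must be indifferent between hunt Forest and hunt Meadow, which pins down the prey's mix.
  the predator's payoff to hunt Forest: q·2 + (1−q)·7 = -5q + 7
  the predator's payoff to hunt Meadow: q·3 + (1−q)·2 = q + 2
  -5q + 7 = q + 2  ⇒  -6q = -5  ⇒  q = 5/6.
The value is the predator's expected payoff against this mix (using hunt Forest): (5/6)·2 + (1/6)·7 = 17/6.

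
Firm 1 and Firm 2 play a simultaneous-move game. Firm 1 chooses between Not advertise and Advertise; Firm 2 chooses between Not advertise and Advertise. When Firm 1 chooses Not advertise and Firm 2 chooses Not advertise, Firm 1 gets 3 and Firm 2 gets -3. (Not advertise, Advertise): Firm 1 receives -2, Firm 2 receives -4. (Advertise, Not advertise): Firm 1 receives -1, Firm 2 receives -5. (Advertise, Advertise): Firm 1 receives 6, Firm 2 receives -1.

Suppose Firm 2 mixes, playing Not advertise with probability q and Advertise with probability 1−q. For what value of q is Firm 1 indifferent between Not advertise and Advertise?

q = 2/3

Set Firm 1's expected payoff from Not advertise equal to that from Advertise:
  Firm 1's payoff to Not advertise: q·3 + (1−q)·(-2) = 5q - 2
  Firm 1's payoff to Advertise: q·(-1) + (1−q)·6 = -7q + 6
  5q - 2 = -7q + 6  ⇒  12q = 8  ⇒  q = 2/3.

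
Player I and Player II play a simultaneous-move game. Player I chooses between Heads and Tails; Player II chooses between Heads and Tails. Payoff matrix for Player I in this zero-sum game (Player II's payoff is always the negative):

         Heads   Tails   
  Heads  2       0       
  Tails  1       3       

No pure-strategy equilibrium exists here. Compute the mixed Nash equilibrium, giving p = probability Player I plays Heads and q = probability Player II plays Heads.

p = 1/2, q = 3/4

For Player II to be willing to mix, Player II must be indifferent between Heads and Tails, which pins down Player I's mix.
  Player II's expected payoff from Heads: p·(-2) + (1−p)·(-1) = -p - 1
  Player II's expected payoff from Tails: p·0 + (1−p)·(-3) = 3p - 3
  -p - 1 = 3p - 3  ⇒  -4p = -2  ⇒  p = 1/2.
Set Player I's expected payoff from Heads equal to that from Tails:
  Player I's payoff to Heads: q·2 + (1−q)·0 = 2q
  Player I's payoff to Tails: q·1 + (1−q)·3 = -2q + 3
  2q = -2q + 3  ⇒  4q = 3  ⇒  q = 3/4.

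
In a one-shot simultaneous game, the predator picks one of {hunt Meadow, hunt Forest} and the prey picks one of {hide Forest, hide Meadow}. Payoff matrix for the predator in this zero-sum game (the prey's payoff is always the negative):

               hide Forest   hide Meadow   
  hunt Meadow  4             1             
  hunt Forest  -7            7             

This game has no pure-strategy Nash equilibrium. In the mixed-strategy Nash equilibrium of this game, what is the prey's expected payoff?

For the prey to be willing to mix, the prey must be indifferent between hide Forest and hide Meadow, which pins down the predator's mix.
  the prey's payoff to hide Forest: p·(-4) + (1−p)·7 = -11p + 7
  the prey's payoff to hide Meadow: p·(-1) + (1−p)·(-7) = 6p - 7
  -11p + 7 = 6p - 7  ⇒  -17p = -14  ⇒  p = 14/17.
At equilibrium the prey is indifferent across columns, so the prey's payoff equals the payoff from hide Forest: (14/17)·(-4) + (3/17)·7 = -35/17.

-35/17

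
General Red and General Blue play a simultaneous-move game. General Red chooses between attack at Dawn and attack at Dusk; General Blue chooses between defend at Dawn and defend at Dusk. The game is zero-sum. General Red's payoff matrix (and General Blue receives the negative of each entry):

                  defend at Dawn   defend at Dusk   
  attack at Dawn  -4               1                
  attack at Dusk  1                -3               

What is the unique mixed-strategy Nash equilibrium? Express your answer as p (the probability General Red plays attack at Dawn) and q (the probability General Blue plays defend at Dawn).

p = 4/9, q = 4/9

In a mixed equilibrium General Blue is indifferent between defend at Dawn and defend at Dusk; this condition fixes p.
  General Blue's payoff from defend at Dawn: p·4 + (1−p)·(-1) = 5p - 1
  General Blue's payoff from defend at Dusk: p·(-1) + (1−p)·3 = -4p + 3
  5p - 1 = -4p + 3  ⇒  9p = 4  ⇒  p = 4/9.
General Blue's mix must leave General Red indifferent between attack at Dawn and attack at Dusk.
  General Red's payoff from attack at Dawn: q·(-4) + (1−q)·1 = -5q + 1
  General Red's payoff from attack at Dusk: q·1 + (1−q)·(-3) = 4q - 3
  -5q + 1 = 4q - 3  ⇒  -9q = -4  ⇒  q = 4/9.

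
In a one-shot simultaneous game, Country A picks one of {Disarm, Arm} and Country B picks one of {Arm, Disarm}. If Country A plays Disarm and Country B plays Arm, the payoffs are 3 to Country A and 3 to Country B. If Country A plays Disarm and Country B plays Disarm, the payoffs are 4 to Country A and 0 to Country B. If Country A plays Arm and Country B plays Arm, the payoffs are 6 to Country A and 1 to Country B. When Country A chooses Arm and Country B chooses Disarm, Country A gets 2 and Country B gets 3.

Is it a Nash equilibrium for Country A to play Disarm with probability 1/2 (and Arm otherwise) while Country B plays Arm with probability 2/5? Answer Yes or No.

Given Country A's mix p = 1/2, Country B's payoff from Arm is 2 but from Disarm is 3/2. Country B strictly prefers Arm, so Country B would not mix.
So the proposed profile is not a Nash equilibrium.

No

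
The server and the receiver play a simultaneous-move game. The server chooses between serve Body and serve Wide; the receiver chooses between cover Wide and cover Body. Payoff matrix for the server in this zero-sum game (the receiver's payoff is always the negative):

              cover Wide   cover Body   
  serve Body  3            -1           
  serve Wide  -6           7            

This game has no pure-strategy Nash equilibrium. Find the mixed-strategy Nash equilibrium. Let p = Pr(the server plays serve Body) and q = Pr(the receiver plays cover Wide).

p = 13/17, q = 8/17

The receiver's indifference between cover Wide and cover Body determines the server's mixing probability p:
  the receiver's expected payoff from cover Wide: p·(-3) + (1−p)·6 = -9p + 6
  the receiver's expected payoff from cover Body: p·1 + (1−p)·(-7) = 8p - 7
  -9p + 6 = 8p - 7  ⇒  -17p = -13  ⇒  p = 13/17.
In a mixed equilibrium the server is indifferent between serve Body and serve Wide; this condition fixes q.
  the server's expected payoff from serve Body: q·3 + (1−q)·(-1) = 4q - 1
  the server's expected payoff from serve Wide: q·(-6) + (1−q)·7 = -13q + 7
  4q - 1 = -13q + 7  ⇒  17q = 8  ⇒  q = 8/17.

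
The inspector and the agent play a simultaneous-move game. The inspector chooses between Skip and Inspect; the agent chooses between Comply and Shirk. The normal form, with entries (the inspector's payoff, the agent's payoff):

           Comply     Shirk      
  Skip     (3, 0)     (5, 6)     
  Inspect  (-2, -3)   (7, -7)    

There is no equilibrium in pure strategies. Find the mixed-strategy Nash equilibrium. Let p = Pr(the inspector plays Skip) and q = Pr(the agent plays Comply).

p = 2/5, q = 2/7

For the agent to be willing to mix, the agent must be indifferent between Comply and Shirk, which pins down the inspector's mix.
  the agent's payoff from Comply: p·0 + (1−p)·(-3) = 3p - 3
  the agent's payoff from Shirk: p·6 + (1−p)·(-7) = 13p - 7
  3p - 3 = 13p - 7  ⇒  -10p = -4  ⇒  p = 2/5.
In a mixed equilibrium the inspector is indifferent between Skip and Inspect; this condition fixes q.
  the inspector's payoff from Skip: q·3 + (1−q)·5 = -2q + 5
  the inspector's payoff from Inspect: q·(-2) + (1−q)·7 = -9q + 7
  -2q + 5 = -9q + 7  ⇒  7q = 2  ⇒  q = 2/7.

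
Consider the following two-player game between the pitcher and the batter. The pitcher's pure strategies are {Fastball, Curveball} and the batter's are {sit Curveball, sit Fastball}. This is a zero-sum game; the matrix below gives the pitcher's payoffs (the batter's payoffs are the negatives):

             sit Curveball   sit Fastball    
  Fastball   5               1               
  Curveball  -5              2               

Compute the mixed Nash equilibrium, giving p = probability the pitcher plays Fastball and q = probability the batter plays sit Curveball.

The pitcher's mix must leave the batter indifferent between sit Curveball and sit Fastball.
  the batter's payoff from sit Curveball: p·(-5) + (1−p)·5 = -10p + 5
  the batter's payoff from sit Fastball: p·(-1) + (1−p)·(-2) = p - 2
  -10p + 5 = p - 2  ⇒  -11p = -7  ⇒  p = 7/11.
The pitcher's indifference between Fastball and Curveball determines the batter's mixing probability q:
  the pitcher's payoff to Fastball: q·5 + (1−q)·1 = 4q + 1
  the pitcher's payoff to Curveball: q·(-5) + (1−q)·2 = -7q + 2
  4q + 1 = -7q + 2  ⇒  11q = 1  ⇒  q = 1/11.

p = 7/11, q = 1/11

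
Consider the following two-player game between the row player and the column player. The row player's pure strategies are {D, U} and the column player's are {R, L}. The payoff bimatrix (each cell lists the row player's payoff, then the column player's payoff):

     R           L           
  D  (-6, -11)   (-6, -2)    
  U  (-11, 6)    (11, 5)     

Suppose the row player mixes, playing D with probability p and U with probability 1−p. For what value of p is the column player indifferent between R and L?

The row player's mix must leave the column player indifferent between R and L.
  the column player's payoff from R: p·(-11) + (1−p)·6 = -17p + 6
  the column player's payoff from L: p·(-2) + (1−p)·5 = -7p + 5
  -17p + 6 = -7p + 5  ⇒  -10p = -1  ⇒  p = 1/10.

p = 1/10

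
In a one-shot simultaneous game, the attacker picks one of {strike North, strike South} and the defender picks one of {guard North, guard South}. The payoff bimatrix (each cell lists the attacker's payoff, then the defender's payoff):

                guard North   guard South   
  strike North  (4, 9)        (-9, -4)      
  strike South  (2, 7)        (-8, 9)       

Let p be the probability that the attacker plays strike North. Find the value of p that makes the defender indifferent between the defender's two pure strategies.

p = 2/15

In a mixed equilibrium the defender is indifferent between guard North and guard South; this condition fixes p.
  the defender's payoff from guard North: p·9 + (1−p)·7 = 2p + 7
  the defender's payoff from guard South: p·(-4) + (1−p)·9 = -13p + 9
  2p + 7 = -13p + 9  ⇒  15p = 2  ⇒  p = 2/15.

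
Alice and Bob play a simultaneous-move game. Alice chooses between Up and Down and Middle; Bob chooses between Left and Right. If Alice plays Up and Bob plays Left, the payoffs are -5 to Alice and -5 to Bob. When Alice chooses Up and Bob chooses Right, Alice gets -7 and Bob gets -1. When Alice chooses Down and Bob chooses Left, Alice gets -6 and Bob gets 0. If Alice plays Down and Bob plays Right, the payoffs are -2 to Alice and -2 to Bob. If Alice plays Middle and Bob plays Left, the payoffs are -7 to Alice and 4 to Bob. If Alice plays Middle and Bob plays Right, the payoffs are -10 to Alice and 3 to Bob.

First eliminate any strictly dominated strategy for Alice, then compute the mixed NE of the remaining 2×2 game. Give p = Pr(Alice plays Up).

p = 1/3

Alice's strategy Middle is strictly dominated by Up: -5 > -7 and -7 > -10. Eliminate Middle.
Bob's indifference between Left and Right determines Alice's mixing probability p:
  Bob's payoff to Left: p·(-5) + (1−p)·0 = -5p
  Bob's payoff to Right: p·(-1) + (1−p)·(-2) = p - 2
  -5p = p - 2  ⇒  -6p = -2  ⇒  p = 1/3.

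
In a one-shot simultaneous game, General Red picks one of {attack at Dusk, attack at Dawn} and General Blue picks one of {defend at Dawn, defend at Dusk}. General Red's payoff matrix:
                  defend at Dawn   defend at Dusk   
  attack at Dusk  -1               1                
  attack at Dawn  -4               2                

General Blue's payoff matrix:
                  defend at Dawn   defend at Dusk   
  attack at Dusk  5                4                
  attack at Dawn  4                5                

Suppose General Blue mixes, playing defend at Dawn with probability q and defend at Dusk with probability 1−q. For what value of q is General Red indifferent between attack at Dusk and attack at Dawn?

q = 1/4

Set General Red's expected payoff from attack at Dusk equal to that from attack at Dawn:
  General Red's payoff to attack at Dusk: q·(-1) + (1−q)·1 = -2q + 1
  General Red's payoff to attack at Dawn: q·(-4) + (1−q)·2 = -6q + 2
  -2q + 1 = -6q + 2  ⇒  4q = 1  ⇒  q = 1/4.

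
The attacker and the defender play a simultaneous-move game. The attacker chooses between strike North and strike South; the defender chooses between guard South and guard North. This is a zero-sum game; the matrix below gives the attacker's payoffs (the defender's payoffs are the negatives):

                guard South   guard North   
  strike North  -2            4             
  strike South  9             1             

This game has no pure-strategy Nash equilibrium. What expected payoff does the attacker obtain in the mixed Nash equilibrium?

The defender's mix must leave the attacker indifferent between strike North and strike South.
  the attacker's payoff from strike North: q·(-2) + (1−q)·4 = -6q + 4
  the attacker's payoff from strike South: q·9 + (1−q)·1 = 8q + 1
  -6q + 4 = 8q + 1  ⇒  -14q = -3  ⇒  q = 3/14.
At equilibrium the attacker is indifferent across rows, so the attacker's payoff equals the payoff from strike North: (3/14)·(-2) + (11/14)·4 = 19/7.

19/7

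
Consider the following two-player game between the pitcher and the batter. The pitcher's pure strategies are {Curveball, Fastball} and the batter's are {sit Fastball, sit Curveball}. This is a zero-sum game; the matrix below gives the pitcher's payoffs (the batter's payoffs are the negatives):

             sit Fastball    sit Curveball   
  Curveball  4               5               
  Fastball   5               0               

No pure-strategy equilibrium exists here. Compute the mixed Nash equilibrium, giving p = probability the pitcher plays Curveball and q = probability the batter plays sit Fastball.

p = 5/6, q = 5/6

In a mixed equilibrium the batter is indifferent between sit Fastball and sit Curveball; this condition fixes p.
  the batter's payoff from sit Fastball: p·(-4) + (1−p)·(-5) = p - 5
  the batter's payoff from sit Curveball: p·(-5) + (1−p)·0 = -5p
  p - 5 = -5p  ⇒  6p = 5  ⇒  p = 5/6.
Set the pitcher's expected payoff from Curveball equal to that from Fastball:
  the pitcher's expected payoff from Curveball: q·4 + (1−q)·5 = -q + 5
  the pitcher's expected payoff from Fastball: q·5 + (1−q)·0 = 5q
  -q + 5 = 5q  ⇒  -6q = -5  ⇒  q = 5/6.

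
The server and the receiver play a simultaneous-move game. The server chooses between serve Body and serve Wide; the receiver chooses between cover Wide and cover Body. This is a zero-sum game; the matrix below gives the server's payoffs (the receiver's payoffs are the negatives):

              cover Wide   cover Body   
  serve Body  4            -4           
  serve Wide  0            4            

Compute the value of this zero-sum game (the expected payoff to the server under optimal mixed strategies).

v = 4/3

Set the server's expected payoff from serve Body equal to that from serve Wide:
  the server's expected payoff from serve Body: q·4 + (1−q)·(-4) = 8q - 4
  the server's expected payoff from serve Wide: q·0 + (1−q)·4 = -4q + 4
  8q - 4 = -4q + 4  ⇒  12q = 8  ⇒  q = 2/3.
The value is the server's expected payoff against this mix (using serve Body): (2/3)·4 + (1/3)·(-4) = 4/3.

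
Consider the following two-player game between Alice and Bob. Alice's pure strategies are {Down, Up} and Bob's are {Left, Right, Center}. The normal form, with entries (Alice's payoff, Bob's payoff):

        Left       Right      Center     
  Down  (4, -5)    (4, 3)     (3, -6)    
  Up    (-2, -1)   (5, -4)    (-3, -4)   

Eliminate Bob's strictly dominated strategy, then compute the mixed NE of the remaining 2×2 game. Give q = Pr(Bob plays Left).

q = 1/7

Bob's strategy Center is strictly dominated by Left: -5 > -6 and -1 > -4. Eliminate Center.
Set Alice's expected payoff from Down equal to that from Up:
  Alice's payoff from Down: q·4 + (1−q)·4 = 4
  Alice's payoff from Up: q·(-2) + (1−q)·5 = -7q + 5
  4 = -7q + 5  ⇒  7q = 1  ⇒  q = 1/7.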